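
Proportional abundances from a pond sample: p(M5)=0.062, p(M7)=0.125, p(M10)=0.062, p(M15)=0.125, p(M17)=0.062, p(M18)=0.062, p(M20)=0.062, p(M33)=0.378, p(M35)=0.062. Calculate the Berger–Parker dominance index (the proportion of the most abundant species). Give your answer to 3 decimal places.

0.378

The largest proportion is 0.378, i.e. d = 0.378 to 3 decimal places.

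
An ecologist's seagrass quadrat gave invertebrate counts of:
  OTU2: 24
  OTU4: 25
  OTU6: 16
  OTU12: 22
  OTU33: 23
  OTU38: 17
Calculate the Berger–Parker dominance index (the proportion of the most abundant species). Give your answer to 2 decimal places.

Total N = 24+25+16+22+23+17 = 127, so the proportions are 0.189, 0.1969, 0.126, 0.1732, 0.1811, 0.1339 (working shown to 4 dp, full precision carried).
The largest proportion is 0.1969, i.e. d = 0.20 to 2 decimal places.

0.20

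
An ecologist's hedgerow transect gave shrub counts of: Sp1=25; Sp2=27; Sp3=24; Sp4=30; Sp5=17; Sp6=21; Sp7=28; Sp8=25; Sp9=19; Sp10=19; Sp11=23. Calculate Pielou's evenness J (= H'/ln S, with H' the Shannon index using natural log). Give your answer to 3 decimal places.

0.994

Total N = 25+27+24+30+17+21+28+25+19+19+23 = 258, so the proportions are 0.0969, 0.10465, 0.09302, 0.11628, 0.06589, 0.0814, 0.10853, 0.0969, 0.07364, 0.07364, 0.08915 (working shown to 5 dp, full precision carried).
H' = −Σ pᵢ ln pᵢ = −((-0.22617) + (-0.23621) + (-0.22092) + (-0.25020) + (-0.17921) + (-0.20418) + (-0.24101) + (-0.22617) + (-0.19210) + (-0.19210) + (-0.21551)) = 2.38379.
With S = 11 species, ln S = 2.39790, so J = 2.38379/2.39790 = 0.99412, i.e. 0.994 to 3 decimal places.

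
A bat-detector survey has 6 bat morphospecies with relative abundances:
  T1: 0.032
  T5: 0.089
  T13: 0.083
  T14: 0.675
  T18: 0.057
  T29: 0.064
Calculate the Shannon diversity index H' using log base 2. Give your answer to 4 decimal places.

1.6397

Each pᵢ log₂ pᵢ term (working shown to 6 dp, full precision carried): 0.032×(-4.965784)=-0.158905, 0.089×(-3.490051)=-0.310615, 0.083×(-3.590745)=-0.298032, 0.675×(-0.567041)=-0.382752, 0.057×(-4.132894)=-0.235575, 0.064×(-3.965784)=-0.253810.
Sum = -1.639689, so H' = 1.6397.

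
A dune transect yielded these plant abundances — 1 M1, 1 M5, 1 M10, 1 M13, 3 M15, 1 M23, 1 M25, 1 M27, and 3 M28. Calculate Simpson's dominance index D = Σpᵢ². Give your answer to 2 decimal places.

0.15

Total N = 1+1+1+1+3+1+1+1+3 = 13, so the proportions are 0.0769, 0.0769, 0.0769, 0.0769, 0.2308, 0.0769, 0.0769, 0.0769, 0.2308 (working shown to 4 dp, full precision carried).
D = 0.0769² + 0.0769² + 0.0769² + 0.0769² + 0.2308² + 0.0769² + 0.0769² + 0.0769² + 0.2308² = 0.0059 + 0.0059 + 0.0059 + 0.0059 + 0.0533 + 0.0059 + 0.0059 + 0.0059 + 0.0533 = 0.1479.
To 2 decimal places, D = 0.15.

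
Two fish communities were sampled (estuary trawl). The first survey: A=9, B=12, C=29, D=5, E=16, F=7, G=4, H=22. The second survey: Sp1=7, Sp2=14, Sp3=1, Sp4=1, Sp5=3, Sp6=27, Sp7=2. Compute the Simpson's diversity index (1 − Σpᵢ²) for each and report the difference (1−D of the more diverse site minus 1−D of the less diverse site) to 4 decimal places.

0.1516

The first survey: N=104, proportions 0.086538, 0.115385, 0.278846, 0.048077, 0.153846, 0.067308, 0.038462, 0.211538, giving 1−D = 0.824704 (working shown to 6 dp, full precision carried).
The second survey: N=55, proportions 0.127273, 0.254545, 0.018182, 0.018182, 0.054545, 0.490909, 0.036364, giving 1−D = 0.673058.
Difference = |0.824704 − 0.673058| = 0.151646, i.e. 0.1516 to 4 decimal places.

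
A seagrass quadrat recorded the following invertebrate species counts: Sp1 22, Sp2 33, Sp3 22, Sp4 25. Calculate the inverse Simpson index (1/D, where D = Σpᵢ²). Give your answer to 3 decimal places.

3.879

Total N = 22+33+22+25 = 102, so the proportions are 0.2156863, 0.3235294, 0.2156863, 0.245098 (working shown to 7 dp, full precision carried).
D = 0.2156863² + 0.3235294² + 0.2156863² + 0.245098² = 0.0465206 + 0.1046713 + 0.0465206 + 0.0600730 = 0.2577855.
So 1/D = 3.87919, i.e. 3.879 to 3 decimal places.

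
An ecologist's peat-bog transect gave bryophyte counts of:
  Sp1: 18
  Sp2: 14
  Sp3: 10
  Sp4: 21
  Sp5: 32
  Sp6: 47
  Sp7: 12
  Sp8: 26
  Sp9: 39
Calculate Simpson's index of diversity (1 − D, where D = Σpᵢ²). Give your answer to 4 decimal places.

0.8617

Total N = 18+14+10+21+32+47+12+26+39 = 219, so the proportions are 0.082192, 0.063927, 0.045662, 0.09589, 0.146119, 0.214612, 0.054795, 0.118721, 0.178082 (working shown to 6 dp, full precision carried).
D = 0.082192² + 0.063927² + 0.045662² + 0.09589² + 0.146119² + 0.214612² + 0.054795² + 0.118721² + 0.178082² = 0.006755 + 0.004087 + 0.002085 + 0.009195 + 0.021351 + 0.046058 + 0.003002 + 0.014095 + 0.031713 = 0.138342.
So 1 − D = 0.861658, i.e. 0.8617 to 4 decimal places.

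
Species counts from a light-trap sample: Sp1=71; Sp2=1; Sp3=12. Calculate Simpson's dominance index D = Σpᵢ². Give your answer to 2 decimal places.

0.73

Total N = 71+1+12 = 84, so the proportions are 0.84524, 0.0119, 0.14286 (working shown to 5 dp, full precision carried).
D = 0.84524² + 0.0119² + 0.14286² = 0.71443 + 0.00014 + 0.02041 = 0.73498.
To 2 decimal places, D = 0.73.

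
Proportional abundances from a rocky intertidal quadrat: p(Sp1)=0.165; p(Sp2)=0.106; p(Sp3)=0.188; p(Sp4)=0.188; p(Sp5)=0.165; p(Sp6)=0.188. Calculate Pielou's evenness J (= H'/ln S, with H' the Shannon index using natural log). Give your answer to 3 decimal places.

H' = −Σ pᵢ ln pᵢ = −((-0.29730) + (-0.23790) + (-0.31421) + (-0.31421) + (-0.29730) + (-0.31421)) = 1.77512 (working shown to 5 dp, full precision carried).
With S = 6 species, ln S = 1.79176, so J = 1.77512/1.79176 = 0.99071, i.e. 0.991 to 3 decimal places.

0.991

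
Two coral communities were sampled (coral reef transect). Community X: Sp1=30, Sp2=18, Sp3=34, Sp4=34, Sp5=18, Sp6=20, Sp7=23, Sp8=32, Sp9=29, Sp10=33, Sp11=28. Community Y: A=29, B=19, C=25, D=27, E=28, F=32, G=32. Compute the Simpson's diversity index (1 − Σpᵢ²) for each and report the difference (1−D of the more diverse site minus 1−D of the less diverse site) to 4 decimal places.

Community X: N=299, proportions 0.100334, 0.060201, 0.113712, 0.113712, 0.060201, 0.06689, 0.076923, 0.107023, 0.09699, 0.110368, 0.093645, giving 1−D = 0.904621 (working shown to 6 dp, full precision carried).
Community Y: N=192, proportions 0.151042, 0.098958, 0.130208, 0.140625, 0.145833, 0.166667, 0.166667, giving 1−D = 0.853841.
Difference = |0.904621 − 0.853841| = 0.050780, i.e. 0.0508 to 4 decimal places.

0.0508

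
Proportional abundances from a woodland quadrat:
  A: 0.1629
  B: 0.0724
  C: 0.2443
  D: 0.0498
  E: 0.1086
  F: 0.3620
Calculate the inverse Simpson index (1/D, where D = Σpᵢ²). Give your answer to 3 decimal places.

D = 0.1629² + 0.0724² + 0.2443² + 0.0498² + 0.1086² + 0.362² = 0.0265364 + 0.0052418 + 0.0596825 + 0.0024800 + 0.0117940 + 0.1310440 = 0.2367787 (working shown to 7 dp, full precision carried).
So 1/D = 4.22335, i.e. 4.223 to 3 decimal places.

4.223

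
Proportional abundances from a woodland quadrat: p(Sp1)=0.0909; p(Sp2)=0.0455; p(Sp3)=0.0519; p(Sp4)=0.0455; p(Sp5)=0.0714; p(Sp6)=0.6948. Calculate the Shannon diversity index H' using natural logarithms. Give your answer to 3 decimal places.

1.094

Each pᵢ ln pᵢ term (working shown to 5 dp, full precision carried): 0.0909×(-2.39800)=-0.21798, 0.0455×(-3.09004)=-0.14060, 0.0519×(-2.95844)=-0.15354, 0.0455×(-3.09004)=-0.14060, 0.0714×(-2.63946)=-0.18846, 0.6948×(-0.36413)=-0.25300.
Sum = -1.09417, so H' = 1.094.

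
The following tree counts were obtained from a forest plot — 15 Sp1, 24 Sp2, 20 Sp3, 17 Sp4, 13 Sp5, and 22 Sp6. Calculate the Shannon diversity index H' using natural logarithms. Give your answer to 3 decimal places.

1.770

Total N = 15+24+20+17+13+22 = 111, so the proportions are 0.13514, 0.21622, 0.18018, 0.15315, 0.11712, 0.1982 (working shown to 5 dp, full precision carried).
Each pᵢ ln pᵢ term: 0.13514×(-2.00148)=-0.27047, 0.21622×(-1.53148)=-0.33113, 0.18018×(-1.71380)=-0.30879, 0.15315×(-1.87632)=-0.28736, 0.11712×(-2.14458)=-0.25117, 0.1982×(-1.61849)=-0.32078.
Sum = -1.76971, so H' = 1.770.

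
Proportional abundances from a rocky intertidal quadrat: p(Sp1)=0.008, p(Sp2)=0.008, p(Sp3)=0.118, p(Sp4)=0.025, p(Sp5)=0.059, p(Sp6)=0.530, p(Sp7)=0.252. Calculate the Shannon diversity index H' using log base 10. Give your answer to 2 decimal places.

Each pᵢ log₁₀ pᵢ term (working shown to 4 dp, full precision carried): 0.008×(-2.0969)=-0.0168, 0.008×(-2.0969)=-0.0168, 0.118×(-0.9281)=-0.1095, 0.025×(-1.6021)=-0.0401, 0.059×(-1.2291)=-0.0725, 0.53×(-0.2757)=-0.1461, 0.252×(-0.5986)=-0.1508.
Sum = -0.5526, so H' = 0.55.

0.55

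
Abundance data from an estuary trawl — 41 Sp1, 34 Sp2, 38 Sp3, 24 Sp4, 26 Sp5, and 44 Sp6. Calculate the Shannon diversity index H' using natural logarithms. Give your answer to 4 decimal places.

1.7681

Total N = 41+34+38+24+26+44 = 207, so the proportions are 0.198068, 0.164251, 0.183575, 0.115942, 0.125604, 0.21256 (working shown to 6 dp, full precision carried).
Each pᵢ ln pᵢ term: 0.198068×(-1.619147)=-0.320701, 0.164251×(-1.806358)=-0.296697, 0.183575×(-1.695133)=-0.311184, 0.115942×(-2.154665)=-0.249816, 0.125604×(-2.074622)=-0.260581, 0.21256×(-1.548529)=-0.329156.
Sum = -1.768134, so H' = 1.7681.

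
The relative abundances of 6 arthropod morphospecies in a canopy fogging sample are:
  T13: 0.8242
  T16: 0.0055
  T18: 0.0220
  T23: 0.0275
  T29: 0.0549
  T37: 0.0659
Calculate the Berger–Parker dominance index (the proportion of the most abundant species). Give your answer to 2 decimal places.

0.82

The largest proportion is 0.8242, i.e. d = 0.82 to 2 decimal places.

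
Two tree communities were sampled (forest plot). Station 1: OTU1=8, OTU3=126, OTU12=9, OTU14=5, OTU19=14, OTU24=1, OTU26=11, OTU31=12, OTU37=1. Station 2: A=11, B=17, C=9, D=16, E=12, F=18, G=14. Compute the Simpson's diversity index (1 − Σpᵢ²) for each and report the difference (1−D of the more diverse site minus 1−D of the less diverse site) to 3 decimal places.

Station 1: N=187, proportions 0.04278, 0.6738, 0.04813, 0.02674, 0.07487, 0.00535, 0.05882, 0.06417, 0.00535, giving 1−D = 0.52790 (working shown to 5 dp, full precision carried).
Station 2: N=97, proportions 0.1134, 0.17526, 0.09278, 0.16495, 0.12371, 0.18557, 0.14433, giving 1−D = 0.85004.
Difference = |0.52790 − 0.85004| = 0.32214, i.e. 0.322 to 3 decimal places.

0.322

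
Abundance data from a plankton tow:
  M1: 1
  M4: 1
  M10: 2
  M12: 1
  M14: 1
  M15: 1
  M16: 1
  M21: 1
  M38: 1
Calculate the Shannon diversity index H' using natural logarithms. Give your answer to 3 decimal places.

2.164

Total N = 1+1+2+1+1+1+1+1+1 = 10, so the proportions are 0.1, 0.1, 0.2, 0.1, 0.1, 0.1, 0.1, 0.1, 0.1 (working shown to 5 dp, full precision carried).
Each pᵢ ln pᵢ term: 0.1×(-2.30259)=-0.23026, 0.1×(-2.30259)=-0.23026, 0.2×(-1.60944)=-0.32189, 0.1×(-2.30259)=-0.23026, 0.1×(-2.30259)=-0.23026, 0.1×(-2.30259)=-0.23026, 0.1×(-2.30259)=-0.23026, 0.1×(-2.30259)=-0.23026, 0.1×(-2.30259)=-0.23026.
Sum = -2.16396, so H' = 2.164.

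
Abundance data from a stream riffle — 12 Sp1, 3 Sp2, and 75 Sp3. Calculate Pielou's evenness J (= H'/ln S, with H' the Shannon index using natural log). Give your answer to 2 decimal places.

0.49

Total N = 12+3+75 = 90, so the proportions are 0.1333, 0.0333, 0.8333 (working shown to 4 dp, full precision carried).
H' = −Σ pᵢ ln pᵢ = −((-0.2687) + (-0.1134) + (-0.1519)) = 0.5340.
With S = 3 species, ln S = 1.0986, so J = 0.5340/1.0986 = 0.4860, i.e. 0.49 to 2 decimal places.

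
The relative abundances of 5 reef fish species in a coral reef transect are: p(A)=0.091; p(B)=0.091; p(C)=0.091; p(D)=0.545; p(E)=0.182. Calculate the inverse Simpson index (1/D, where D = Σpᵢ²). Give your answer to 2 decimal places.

2.82

D = 0.091² + 0.091² + 0.091² + 0.545² + 0.182² = 0.00828 + 0.00828 + 0.00828 + 0.29703 + 0.03312 = 0.35499 (working shown to 5 dp, full precision carried).
So 1/D = 2.8170, i.e. 2.82 to 2 decimal places.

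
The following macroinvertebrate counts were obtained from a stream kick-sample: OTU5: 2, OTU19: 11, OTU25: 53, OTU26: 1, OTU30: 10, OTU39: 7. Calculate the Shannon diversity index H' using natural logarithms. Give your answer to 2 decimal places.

Total N = 2+11+53+1+10+7 = 84, so the proportions are 0.0238, 0.131, 0.631, 0.0119, 0.119, 0.0833 (working shown to 4 dp, full precision carried).
Each pᵢ ln pᵢ term: 0.0238×(-3.7377)=-0.0890, 0.131×(-2.0329)=-0.2662, 0.631×(-0.4605)=-0.2906, 0.0119×(-4.4308)=-0.0527, 0.119×(-2.1282)=-0.2534, 0.0833×(-2.4849)=-0.2071.
Sum = -1.1590, so H' = 1.16.

1.16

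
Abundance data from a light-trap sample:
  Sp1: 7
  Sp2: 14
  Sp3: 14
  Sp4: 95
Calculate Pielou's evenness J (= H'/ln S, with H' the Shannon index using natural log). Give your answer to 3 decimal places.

Total N = 7+14+14+95 = 130, so the proportions are 0.05385, 0.10769, 0.10769, 0.73077 (working shown to 5 dp, full precision carried).
H' = −Σ pᵢ ln pᵢ = −((-0.15732) + (-0.23999) + (-0.23999) + (-0.22921)) = 0.86651.
With S = 4 species, ln S = 1.38629, so J = 0.86651/1.38629 = 0.62505, i.e. 0.625 to 3 decimal places.

0.625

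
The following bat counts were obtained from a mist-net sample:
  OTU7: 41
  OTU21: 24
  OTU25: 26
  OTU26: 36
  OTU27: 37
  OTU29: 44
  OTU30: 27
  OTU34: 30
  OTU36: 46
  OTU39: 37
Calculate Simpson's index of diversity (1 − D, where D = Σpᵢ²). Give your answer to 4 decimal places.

Total N = 41+24+26+36+37+44+27+30+46+37 = 348, so the proportions are 0.117816, 0.068966, 0.074713, 0.103448, 0.106322, 0.126437, 0.077586, 0.086207, 0.132184, 0.106322 (working shown to 6 dp, full precision carried).
D = 0.117816² + 0.068966² + 0.074713² + 0.103448² + 0.106322² + 0.126437² + 0.077586² + 0.086207² + 0.132184² + 0.106322² = 0.013881 + 0.004756 + 0.005582 + 0.010702 + 0.011304 + 0.015986 + 0.006020 + 0.007432 + 0.017473 + 0.011304 = 0.104439.
So 1 − D = 0.895561, i.e. 0.8956 to 4 decimal places.

0.8956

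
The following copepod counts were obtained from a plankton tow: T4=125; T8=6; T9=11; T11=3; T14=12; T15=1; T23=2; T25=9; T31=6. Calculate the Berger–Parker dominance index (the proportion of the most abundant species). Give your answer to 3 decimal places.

Total N = 125+6+11+3+12+1+2+9+6 = 175, so the proportions are 0.71429, 0.03429, 0.06286, 0.01714, 0.06857, 0.00571, 0.01143, 0.05143, 0.03429 (working shown to 5 dp, full precision carried).
The largest proportion is 0.71429, i.e. d = 0.714 to 3 decimal places.

0.714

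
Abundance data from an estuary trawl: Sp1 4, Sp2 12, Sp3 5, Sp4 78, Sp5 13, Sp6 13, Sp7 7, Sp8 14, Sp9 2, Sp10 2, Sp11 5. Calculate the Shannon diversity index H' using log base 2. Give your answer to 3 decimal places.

2.517

Total N = 4+12+5+78+13+13+7+14+2+2+5 = 155, so the proportions are 0.02581, 0.07742, 0.03226, 0.50323, 0.08387, 0.08387, 0.04516, 0.09032, 0.0129, 0.0129, 0.03226 (working shown to 5 dp, full precision carried).
Each pᵢ log₂ pᵢ term: 0.02581×(-5.27612)=-0.13616, 0.07742×(-3.69116)=-0.28577, 0.03226×(-4.95420)=-0.15981, 0.50323×(-0.99072)=-0.49856, 0.08387×(-3.57568)=-0.29990, 0.08387×(-3.57568)=-0.29990, 0.04516×(-4.46877)=-0.20182, 0.09032×(-3.46877)=-0.31331, 0.0129×(-6.27612)=-0.08098, 0.0129×(-6.27612)=-0.08098, 0.03226×(-4.95420)=-0.15981.
Sum = -2.51699, so H' = 2.517.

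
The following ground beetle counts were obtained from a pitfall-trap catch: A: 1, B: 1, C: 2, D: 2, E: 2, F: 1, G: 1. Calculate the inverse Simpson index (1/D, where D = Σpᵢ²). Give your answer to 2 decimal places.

6.25

Total N = 1+1+2+2+2+1+1 = 10, so the proportions are 0.1, 0.1, 0.2, 0.2, 0.2, 0.1, 0.1 (working shown to 6 dp, full precision carried).
D = 0.1² + 0.1² + 0.2² + 0.2² + 0.2² + 0.1² + 0.1² = 0.010000 + 0.010000 + 0.040000 + 0.040000 + 0.040000 + 0.010000 + 0.010000 = 0.160000.
So 1/D = 6.2500, i.e. 6.25 to 2 decimal places.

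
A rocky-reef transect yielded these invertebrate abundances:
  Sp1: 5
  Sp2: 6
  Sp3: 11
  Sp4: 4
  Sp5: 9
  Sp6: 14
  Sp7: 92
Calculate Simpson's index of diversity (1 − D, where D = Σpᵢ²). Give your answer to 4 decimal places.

0.5504

Total N = 5+6+11+4+9+14+92 = 141, so the proportions are 0.035461, 0.042553, 0.078014, 0.028369, 0.06383, 0.099291, 0.652482 (working shown to 6 dp, full precision carried).
D = 0.035461² + 0.042553² + 0.078014² + 0.028369² + 0.06383² + 0.099291² + 0.652482² = 0.001257 + 0.001811 + 0.006086 + 0.000805 + 0.004074 + 0.009859 + 0.425733 = 0.449625.
So 1 − D = 0.550375, i.e. 0.5504 to 4 decimal places.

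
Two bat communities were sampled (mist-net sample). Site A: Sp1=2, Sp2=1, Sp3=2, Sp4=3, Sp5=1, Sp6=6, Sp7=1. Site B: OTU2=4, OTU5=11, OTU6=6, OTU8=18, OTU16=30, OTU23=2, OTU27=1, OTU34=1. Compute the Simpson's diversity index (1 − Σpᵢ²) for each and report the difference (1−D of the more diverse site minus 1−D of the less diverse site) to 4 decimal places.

0.0445

Site A: N=16, proportions 0.125, 0.0625, 0.125, 0.1875, 0.0625, 0.375, 0.0625, giving 1−D = 0.781250 (working shown to 6 dp, full precision carried).
Site B: N=73, proportions 0.054795, 0.150685, 0.082192, 0.246575, 0.410959, 0.027397, 0.013699, 0.013699, giving 1−D = 0.736724.
Difference = |0.781250 − 0.736724| = 0.044526, i.e. 0.0445 to 4 decimal places.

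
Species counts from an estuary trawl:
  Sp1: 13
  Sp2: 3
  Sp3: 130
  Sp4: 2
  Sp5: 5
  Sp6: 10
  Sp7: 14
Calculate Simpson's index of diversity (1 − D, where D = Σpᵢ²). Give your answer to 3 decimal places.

0.445

Total N = 13+3+130+2+5+10+14 = 177, so the proportions are 0.07345, 0.01695, 0.73446, 0.0113, 0.02825, 0.0565, 0.0791 (working shown to 5 dp, full precision carried).
D = 0.07345² + 0.01695² + 0.73446² + 0.0113² + 0.02825² + 0.0565² + 0.0791² = 0.00539 + 0.00029 + 0.53944 + 0.00013 + 0.00080 + 0.00319 + 0.00626 = 0.55549.
So 1 − D = 0.44451, i.e. 0.445 to 3 decimal places.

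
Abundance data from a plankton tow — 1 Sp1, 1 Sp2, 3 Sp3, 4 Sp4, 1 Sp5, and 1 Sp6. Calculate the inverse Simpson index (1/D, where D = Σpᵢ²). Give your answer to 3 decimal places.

Total N = 1+1+3+4+1+1 = 11, so the proportions are 0.0909091, 0.0909091, 0.2727273, 0.3636364, 0.0909091, 0.0909091 (working shown to 7 dp, full precision carried).
D = 0.0909091² + 0.0909091² + 0.2727273² + 0.3636364² + 0.0909091² + 0.0909091² = 0.0082645 + 0.0082645 + 0.0743802 + 0.1322314 + 0.0082645 + 0.0082645 = 0.2396694.
So 1/D = 4.17241, i.e. 4.172 to 3 decimal places.

4.172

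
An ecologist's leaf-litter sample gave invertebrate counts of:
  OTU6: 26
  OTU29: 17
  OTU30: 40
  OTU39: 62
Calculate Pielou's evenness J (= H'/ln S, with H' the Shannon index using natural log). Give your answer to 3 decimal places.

0.922

Total N = 26+17+40+62 = 145, so the proportions are 0.17931, 0.11724, 0.27586, 0.42759 (working shown to 5 dp, full precision carried).
H' = −Σ pᵢ ln pᵢ = −((-0.30817) + (-0.25131) + (-0.35527) + (-0.36328)) = 1.27803.
With S = 4 species, ln S = 1.38629, so J = 1.27803/1.38629 = 0.92190, i.e. 0.922 to 3 decimal places.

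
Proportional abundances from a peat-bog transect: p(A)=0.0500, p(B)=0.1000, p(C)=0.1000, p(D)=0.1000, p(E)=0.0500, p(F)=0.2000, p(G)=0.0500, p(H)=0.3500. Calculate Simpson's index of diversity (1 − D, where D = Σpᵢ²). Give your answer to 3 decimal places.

D = 0.05² + 0.1² + 0.1² + 0.1² + 0.05² + 0.2² + 0.05² + 0.35² = 0.00250 + 0.01000 + 0.01000 + 0.01000 + 0.00250 + 0.04000 + 0.00250 + 0.12250 = 0.20000 (working shown to 5 dp, full precision carried).
So 1 − D = 0.80000, i.e. 0.800 to 3 decimal places.

0.800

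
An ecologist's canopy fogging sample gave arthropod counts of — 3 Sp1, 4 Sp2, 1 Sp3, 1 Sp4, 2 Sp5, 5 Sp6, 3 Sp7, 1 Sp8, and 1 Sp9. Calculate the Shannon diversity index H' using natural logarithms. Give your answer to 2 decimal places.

Total N = 3+4+1+1+2+5+3+1+1 = 21, so the proportions are 0.1429, 0.1905, 0.0476, 0.0476, 0.0952, 0.2381, 0.1429, 0.0476, 0.0476 (working shown to 4 dp, full precision carried).
Each pᵢ ln pᵢ term: 0.1429×(-1.9459)=-0.2780, 0.1905×(-1.6582)=-0.3159, 0.0476×(-3.0445)=-0.1450, 0.0476×(-3.0445)=-0.1450, 0.0952×(-2.3514)=-0.2239, 0.2381×(-1.4351)=-0.3417, 0.1429×(-1.9459)=-0.2780, 0.0476×(-3.0445)=-0.1450, 0.0476×(-3.0445)=-0.1450.
Sum = -2.0174, so H' = 2.02.

2.02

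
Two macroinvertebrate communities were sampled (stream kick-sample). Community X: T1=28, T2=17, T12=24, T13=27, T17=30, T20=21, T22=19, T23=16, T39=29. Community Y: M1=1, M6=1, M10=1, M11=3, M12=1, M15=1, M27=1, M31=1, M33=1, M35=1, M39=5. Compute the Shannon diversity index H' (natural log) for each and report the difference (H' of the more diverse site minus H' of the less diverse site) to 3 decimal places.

0.007

Community X: N=211, proportions 0.1327, 0.08057, 0.11374, 0.12796, 0.14218, 0.09953, 0.09005, 0.07583, 0.13744, giving H' = 2.17340 (working shown to 5 dp, full precision carried).
Community Y: N=17, proportions 0.05882, 0.05882, 0.05882, 0.17647, 0.05882, 0.05882, 0.05882, 0.05882, 0.05882, 0.05882, 0.29412, giving H' = 2.16598.
Difference = |2.17340 − 2.16598| = 0.00742, i.e. 0.007 to 3 decimal places.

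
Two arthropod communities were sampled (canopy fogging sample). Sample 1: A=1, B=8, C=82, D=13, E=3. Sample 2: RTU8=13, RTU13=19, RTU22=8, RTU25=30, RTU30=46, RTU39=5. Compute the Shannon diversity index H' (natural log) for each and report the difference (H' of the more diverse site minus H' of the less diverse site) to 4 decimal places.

Sample 1: N=107, proportions 0.009346, 0.074766, 0.766355, 0.121495, 0.028037, giving H' = 0.797813 (working shown to 6 dp, full precision carried).
Sample 2: N=121, proportions 0.107438, 0.157025, 0.066116, 0.247934, 0.380165, 0.041322, giving H' = 1.555089.
Difference = |0.797813 − 1.555089| = 0.757276, i.e. 0.7573 to 4 decimal places.

0.7573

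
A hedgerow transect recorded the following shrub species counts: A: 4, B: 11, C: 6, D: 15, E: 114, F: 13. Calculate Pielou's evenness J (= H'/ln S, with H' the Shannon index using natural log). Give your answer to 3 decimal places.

0.595

Total N = 4+11+6+15+114+13 = 163, so the proportions are 0.02454, 0.06748, 0.03681, 0.09202, 0.69939, 0.07975 (working shown to 5 dp, full precision carried).
H' = −Σ pᵢ ln pᵢ = −((-0.09098) + (-0.18193) + (-0.12155) + (-0.21954) + (-0.25007) + (-0.20168)) = 1.06575.
With S = 6 species, ln S = 1.79176, so J = 1.06575/1.79176 = 0.59481, i.e. 0.595 to 3 decimal places.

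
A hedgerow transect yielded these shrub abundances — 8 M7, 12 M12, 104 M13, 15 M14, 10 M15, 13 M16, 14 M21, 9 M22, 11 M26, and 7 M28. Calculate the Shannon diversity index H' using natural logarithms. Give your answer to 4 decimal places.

Total N = 8+12+104+15+10+13+14+9+11+7 = 203, so the proportions are 0.039409, 0.059113, 0.512315, 0.073892, 0.049261, 0.064039, 0.068966, 0.044335, 0.054187, 0.034483 (working shown to 6 dp, full precision carried).
Each pᵢ ln pᵢ term: 0.039409×(-3.233764)=-0.127439, 0.059113×(-2.828299)=-0.167190, 0.512315×(-0.668815)=-0.342644, 0.073892×(-2.605156)=-0.192499, 0.049261×(-3.010621)=-0.148306, 0.064039×(-2.748257)=-0.175997, 0.068966×(-2.674149)=-0.184424, 0.044335×(-3.115981)=-0.138147, 0.054187×(-2.915311)=-0.157973, 0.034483×(-3.367296)=-0.116114.
Sum = -1.750733, so H' = 1.7507.

1.7507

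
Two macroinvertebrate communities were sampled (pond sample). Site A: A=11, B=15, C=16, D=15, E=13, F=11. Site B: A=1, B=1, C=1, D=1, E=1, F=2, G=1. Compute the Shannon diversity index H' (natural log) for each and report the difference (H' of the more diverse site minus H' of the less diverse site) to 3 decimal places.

Site A: N=81, proportions 0.135802, 0.185185, 0.197531, 0.185185, 0.160494, 0.135802, giving H' = 1.780857 (working shown to 6 dp, full precision carried).
Site B: N=8, proportions 0.125, 0.125, 0.125, 0.125, 0.125, 0.25, 0.125, giving H' = 1.906155.
Difference = |1.780857 − 1.906155| = 0.125298, i.e. 0.125 to 3 decimal places.

0.125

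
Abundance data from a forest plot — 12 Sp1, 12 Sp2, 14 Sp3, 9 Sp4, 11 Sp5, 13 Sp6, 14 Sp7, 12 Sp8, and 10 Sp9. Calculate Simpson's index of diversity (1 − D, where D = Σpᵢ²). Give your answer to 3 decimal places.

Total N = 12+12+14+9+11+13+14+12+10 = 107, so the proportions are 0.11215, 0.11215, 0.13084, 0.08411, 0.1028, 0.1215, 0.13084, 0.11215, 0.09346 (working shown to 5 dp, full precision carried).
D = 0.11215² + 0.11215² + 0.13084² + 0.08411² + 0.1028² + 0.1215² + 0.13084² + 0.11215² + 0.09346² = 0.01258 + 0.01258 + 0.01712 + 0.00707 + 0.01057 + 0.01476 + 0.01712 + 0.01258 + 0.00873 = 0.11311.
So 1 − D = 0.88689, i.e. 0.887 to 3 decimal places.

0.887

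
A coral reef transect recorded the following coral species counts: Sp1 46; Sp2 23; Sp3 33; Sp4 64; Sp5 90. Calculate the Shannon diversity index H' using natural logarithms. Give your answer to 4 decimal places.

Total N = 46+23+33+64+90 = 256, so the proportions are 0.179688, 0.089844, 0.128906, 0.25, 0.351562 (working shown to 6 dp, full precision carried).
Each pᵢ ln pᵢ term: 0.179688×(-1.716536)=-0.308440, 0.089844×(-2.409683)=-0.216495, 0.128906×(-2.048670)=-0.264086, 0.25×(-1.386294)=-0.346574, 0.351562×(-1.045368)=-0.367512.
Sum = -1.503107, so H' = 1.5031.

1.5031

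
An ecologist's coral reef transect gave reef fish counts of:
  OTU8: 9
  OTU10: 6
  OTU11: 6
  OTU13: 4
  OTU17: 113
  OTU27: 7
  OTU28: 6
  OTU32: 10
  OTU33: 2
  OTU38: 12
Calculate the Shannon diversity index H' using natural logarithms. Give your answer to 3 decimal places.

Total N = 9+6+6+4+113+7+6+10+2+12 = 175, so the proportions are 0.05143, 0.03429, 0.03429, 0.02286, 0.64571, 0.04, 0.03429, 0.05714, 0.01143, 0.06857 (working shown to 5 dp, full precision carried).
Each pᵢ ln pᵢ term: 0.05143×(-2.96756)=-0.15262, 0.03429×(-3.37303)=-0.11565, 0.03429×(-3.37303)=-0.11565, 0.02286×(-3.77849)=-0.08637, 0.64571×(-0.43740)=-0.28243, 0.04×(-3.21888)=-0.12876, 0.03429×(-3.37303)=-0.11565, 0.05714×(-2.86220)=-0.16355, 0.01143×(-4.47164)=-0.05110, 0.06857×(-2.67988)=-0.18376.
Sum = -1.39553, so H' = 1.396.

1.396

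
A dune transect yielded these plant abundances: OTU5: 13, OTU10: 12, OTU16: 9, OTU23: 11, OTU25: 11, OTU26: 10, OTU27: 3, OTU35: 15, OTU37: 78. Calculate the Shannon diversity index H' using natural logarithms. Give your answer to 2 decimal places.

Total N = 13+12+9+11+11+10+3+15+78 = 162, so the proportions are 0.0802, 0.0741, 0.0556, 0.0679, 0.0679, 0.0617, 0.0185, 0.0926, 0.4815 (working shown to 4 dp, full precision carried).
Each pᵢ ln pᵢ term: 0.0802×(-2.5226)=-0.2024, 0.0741×(-2.6027)=-0.1928, 0.0556×(-2.8904)=-0.1606, 0.0679×(-2.6897)=-0.1826, 0.0679×(-2.6897)=-0.1826, 0.0617×(-2.7850)=-0.1719, 0.0185×(-3.9890)=-0.0739, 0.0926×(-2.3795)=-0.2203, 0.4815×(-0.7309)=-0.3519.
Sum = -1.7391, so H' = 1.74.

1.74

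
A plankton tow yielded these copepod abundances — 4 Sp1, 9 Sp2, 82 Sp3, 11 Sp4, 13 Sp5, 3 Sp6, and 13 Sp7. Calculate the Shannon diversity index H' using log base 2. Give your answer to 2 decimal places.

Total N = 4+9+82+11+13+3+13 = 135, so the proportions are 0.0296, 0.0667, 0.6074, 0.0815, 0.0963, 0.0222, 0.0963 (working shown to 4 dp, full precision carried).
Each pᵢ log₂ pᵢ term: 0.0296×(-5.0768)=-0.1504, 0.0667×(-3.9069)=-0.2605, 0.6074×(-0.7193)=-0.4369, 0.0815×(-3.6174)=-0.2947, 0.0963×(-3.3764)=-0.3251, 0.0222×(-5.4919)=-0.1220, 0.0963×(-3.3764)=-0.3251.
Sum = -1.9148, so H' = 1.91.

1.91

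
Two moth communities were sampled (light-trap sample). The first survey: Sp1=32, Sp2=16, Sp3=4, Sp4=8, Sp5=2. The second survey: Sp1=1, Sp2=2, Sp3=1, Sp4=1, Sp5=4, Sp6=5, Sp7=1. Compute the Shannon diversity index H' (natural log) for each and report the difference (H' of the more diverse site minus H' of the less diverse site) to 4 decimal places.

The first survey: N=62, proportions 0.516129, 0.258065, 0.064516, 0.129032, 0.032258, giving H' = 1.242748 (working shown to 6 dp, full precision carried).
The second survey: N=15, proportions 0.066667, 0.133333, 0.066667, 0.066667, 0.266667, 0.333333, 0.066667, giving H' = 1.709473.
Difference = |1.242748 − 1.709473| = 0.466725, i.e. 0.4667 to 4 decimal places.

0.4667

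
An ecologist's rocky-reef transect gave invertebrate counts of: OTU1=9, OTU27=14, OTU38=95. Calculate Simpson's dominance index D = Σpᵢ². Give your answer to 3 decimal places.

Total N = 9+14+95 = 118, so the proportions are 0.07627, 0.11864, 0.80508 (working shown to 5 dp, full precision carried).
D = 0.07627² + 0.11864² + 0.80508² = 0.00582 + 0.01408 + 0.64816 = 0.66806.
To 3 decimal places, D = 0.668.

0.668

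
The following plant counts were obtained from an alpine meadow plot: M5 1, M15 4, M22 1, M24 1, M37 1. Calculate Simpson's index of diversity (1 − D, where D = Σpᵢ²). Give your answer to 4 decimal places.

0.6875

Total N = 1+4+1+1+1 = 8, so the proportions are 0.125, 0.5, 0.125, 0.125, 0.125 (working shown to 6 dp, full precision carried).
D = 0.125² + 0.5² + 0.125² + 0.125² + 0.125² = 0.015625 + 0.250000 + 0.015625 + 0.015625 + 0.015625 = 0.312500.
So 1 − D = 0.687500, i.e. 0.6875 to 4 decimal places.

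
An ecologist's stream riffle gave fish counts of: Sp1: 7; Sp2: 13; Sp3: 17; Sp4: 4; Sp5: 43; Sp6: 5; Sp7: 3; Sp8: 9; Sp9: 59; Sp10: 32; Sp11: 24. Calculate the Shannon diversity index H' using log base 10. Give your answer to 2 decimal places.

Total N = 7+13+17+4+43+5+3+9+59+32+24 = 216, so the proportions are 0.0324, 0.0602, 0.0787, 0.0185, 0.1991, 0.0231, 0.0139, 0.0417, 0.2731, 0.1481, 0.1111 (working shown to 4 dp, full precision carried).
Each pᵢ log₁₀ pᵢ term: 0.0324×(-1.4894)=-0.0483, 0.0602×(-1.2205)=-0.0735, 0.0787×(-1.1040)=-0.0869, 0.0185×(-1.7324)=-0.0321, 0.1991×(-0.7010)=-0.1395, 0.0231×(-1.6355)=-0.0379, 0.0139×(-1.8573)=-0.0258, 0.0417×(-1.3802)=-0.0575, 0.2731×(-0.5636)=-0.1539, 0.1481×(-0.8293)=-0.1229, 0.1111×(-0.9542)=-0.1060.
Sum = -0.8842, so H' = 0.88.

0.88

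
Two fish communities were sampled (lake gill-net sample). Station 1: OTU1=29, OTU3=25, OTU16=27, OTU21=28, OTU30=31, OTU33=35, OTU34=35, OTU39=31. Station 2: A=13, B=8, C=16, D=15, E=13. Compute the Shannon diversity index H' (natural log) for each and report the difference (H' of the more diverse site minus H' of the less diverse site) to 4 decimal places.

0.4881

Station 1: N=241, proportions 0.120332, 0.103734, 0.112033, 0.116183, 0.128631, 0.145228, 0.145228, 0.128631, giving H' = 2.073202 (working shown to 6 dp, full precision carried).
Station 2: N=65, proportions 0.2, 0.123077, 0.246154, 0.230769, 0.2, giving H' = 1.585058.
Difference = |2.073202 − 1.585058| = 0.488144, i.e. 0.4881 to 4 decimal places.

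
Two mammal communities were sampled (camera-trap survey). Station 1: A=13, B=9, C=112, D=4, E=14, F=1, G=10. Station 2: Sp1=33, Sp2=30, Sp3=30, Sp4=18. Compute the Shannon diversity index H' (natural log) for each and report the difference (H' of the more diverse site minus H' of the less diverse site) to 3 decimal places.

Station 1: N=163, proportions 0.079755, 0.055215, 0.687117, 0.02454, 0.08589, 0.006135, 0.06135, giving H' = 1.123756 (working shown to 6 dp, full precision carried).
Station 2: N=111, proportions 0.297297, 0.27027, 0.27027, 0.162162, giving H' = 1.362834.
Difference = |1.123756 − 1.362834| = 0.239078, i.e. 0.239 to 3 decimal places.

0.239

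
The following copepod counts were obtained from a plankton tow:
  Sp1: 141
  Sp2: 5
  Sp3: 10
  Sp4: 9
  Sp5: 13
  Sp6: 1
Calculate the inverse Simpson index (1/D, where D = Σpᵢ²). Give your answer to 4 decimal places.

1.5817

Total N = 141+5+10+9+13+1 = 179, so the proportions are 0.7877095, 0.027933, 0.0558659, 0.0502793, 0.0726257, 0.0055866 (working shown to 7 dp, full precision carried).
D = 0.7877095² + 0.027933² + 0.0558659² + 0.0502793² + 0.0726257² + 0.0055866² = 0.6204863 + 0.0007803 + 0.0031210 + 0.0025280 + 0.0052745 + 0.0000312 = 0.6322212.
So 1/D = 1.581725, i.e. 1.5817 to 4 decimal places.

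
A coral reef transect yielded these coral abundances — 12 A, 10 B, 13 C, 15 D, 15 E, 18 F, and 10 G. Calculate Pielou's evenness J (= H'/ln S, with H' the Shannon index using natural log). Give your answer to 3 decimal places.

0.989

Total N = 12+10+13+15+15+18+10 = 93, so the proportions are 0.12903, 0.10753, 0.13978, 0.16129, 0.16129, 0.19355, 0.10753 (working shown to 5 dp, full precision carried).
H' = −Σ pᵢ ln pᵢ = −((-0.26422) + (-0.23979) + (-0.27505) + (-0.29428) + (-0.29428) + (-0.31785) + (-0.23979)) = 1.92525.
With S = 7 species, ln S = 1.94591, so J = 1.92525/1.94591 = 0.98938, i.e. 0.989 to 3 decimal places.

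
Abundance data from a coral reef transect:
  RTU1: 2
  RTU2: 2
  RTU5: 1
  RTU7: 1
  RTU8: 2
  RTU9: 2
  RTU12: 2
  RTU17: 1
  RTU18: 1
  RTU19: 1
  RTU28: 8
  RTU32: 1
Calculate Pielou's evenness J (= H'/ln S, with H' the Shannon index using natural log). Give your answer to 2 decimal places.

Total N = 2+2+1+1+2+2+2+1+1+1+8+1 = 24, so the proportions are 0.0833, 0.0833, 0.0417, 0.0417, 0.0833, 0.0833, 0.0833, 0.0417, 0.0417, 0.0417, 0.3333, 0.0417 (working shown to 4 dp, full precision carried).
H' = −Σ pᵢ ln pᵢ = −((-0.2071) + (-0.2071) + (-0.1324) + (-0.1324) + (-0.2071) + (-0.2071) + (-0.2071) + (-0.1324) + (-0.1324) + (-0.1324) + (-0.3662) + (-0.1324)) = 2.1961.
With S = 12 species, ln S = 2.4849, so J = 2.1961/2.4849 = 0.8838, i.e. 0.88 to 2 decimal places.

0.88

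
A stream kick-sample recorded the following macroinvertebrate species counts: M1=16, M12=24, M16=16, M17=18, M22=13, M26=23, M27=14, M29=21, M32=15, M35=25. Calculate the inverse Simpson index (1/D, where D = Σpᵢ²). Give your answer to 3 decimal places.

9.515

Total N = 16+24+16+18+13+23+14+21+15+25 = 185, so the proportions are 0.0864865, 0.1297297, 0.0864865, 0.0972973, 0.0702703, 0.1243243, 0.0756757, 0.1135135, 0.0810811, 0.1351351 (working shown to 7 dp, full precision carried).
D = 0.0864865² + 0.1297297² + 0.0864865² + 0.0972973² + 0.0702703² + 0.1243243² + 0.0756757² + 0.1135135² + 0.0810811² + 0.1351351² = 0.0074799 + 0.0168298 + 0.0074799 + 0.0094668 + 0.0049379 + 0.0154565 + 0.0057268 + 0.0128853 + 0.0065741 + 0.0182615 = 0.1050986.
So 1/D = 9.51487, i.e. 9.515 to 3 decimal places.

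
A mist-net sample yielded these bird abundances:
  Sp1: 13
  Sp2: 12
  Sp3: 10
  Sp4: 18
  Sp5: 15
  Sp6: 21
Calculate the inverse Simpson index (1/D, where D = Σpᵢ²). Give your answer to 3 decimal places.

Total N = 13+12+10+18+15+21 = 89, so the proportions are 0.1460674, 0.1348315, 0.1123596, 0.2022472, 0.1685393, 0.2359551 (working shown to 7 dp, full precision carried).
D = 0.1460674² + 0.1348315² + 0.1123596² + 0.2022472² + 0.1685393² + 0.2359551² = 0.0213357 + 0.0181795 + 0.0126247 + 0.0409039 + 0.0284055 + 0.0556748 = 0.1771241.
So 1/D = 5.64576, i.e. 5.646 to 3 decimal places.

5.646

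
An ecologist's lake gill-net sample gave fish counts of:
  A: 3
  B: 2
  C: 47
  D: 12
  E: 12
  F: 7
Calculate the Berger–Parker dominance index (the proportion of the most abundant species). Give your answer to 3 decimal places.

Total N = 3+2+47+12+12+7 = 83, so the proportions are 0.03614, 0.0241, 0.56627, 0.14458, 0.14458, 0.08434 (working shown to 5 dp, full precision carried).
The largest proportion is 0.56627, i.e. d = 0.566 to 3 decimal places.

0.566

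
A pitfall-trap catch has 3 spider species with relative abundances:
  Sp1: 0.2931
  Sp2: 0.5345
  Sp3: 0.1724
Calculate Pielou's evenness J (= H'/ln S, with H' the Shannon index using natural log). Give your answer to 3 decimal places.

0.908

H' = −Σ pᵢ ln pᵢ = −((-0.35970) + (-0.33482) + (-0.30307)) = 0.99760 (working shown to 5 dp, full precision carried).
With S = 3 species, ln S = 1.09861, so J = 0.99760/1.09861 = 0.90805, i.e. 0.908 to 3 decimal places.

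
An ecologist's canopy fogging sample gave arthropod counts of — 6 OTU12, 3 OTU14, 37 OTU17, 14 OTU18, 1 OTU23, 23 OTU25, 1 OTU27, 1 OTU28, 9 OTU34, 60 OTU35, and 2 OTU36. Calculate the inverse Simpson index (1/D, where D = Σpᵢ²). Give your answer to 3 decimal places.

4.230

Total N = 6+3+37+14+1+23+1+1+9+60+2 = 157, so the proportions are 0.0382166, 0.0191083, 0.2356688, 0.089172, 0.0063694, 0.1464968, 0.0063694, 0.0063694, 0.0573248, 0.3821656, 0.0127389 (working shown to 7 dp, full precision carried).
D = 0.0382166² + 0.0191083² + 0.2356688² + 0.089172² + 0.0063694² + 0.1464968² + 0.0063694² + 0.0063694² + 0.0573248² + 0.3821656² + 0.0127389² = 0.0014605 + 0.0003651 + 0.0555398 + 0.0079516 + 0.0000406 + 0.0214613 + 0.0000406 + 0.0000406 + 0.0032861 + 0.1460505 + 0.0001623 = 0.2363990.
So 1/D = 4.23014, i.e. 4.230 to 3 decimal places.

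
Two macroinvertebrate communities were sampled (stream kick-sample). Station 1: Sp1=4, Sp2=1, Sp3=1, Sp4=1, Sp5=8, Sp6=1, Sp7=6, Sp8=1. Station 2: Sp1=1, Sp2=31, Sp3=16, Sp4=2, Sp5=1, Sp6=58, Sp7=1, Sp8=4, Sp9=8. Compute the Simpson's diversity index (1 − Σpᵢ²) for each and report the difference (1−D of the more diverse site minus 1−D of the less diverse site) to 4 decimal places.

0.0849

Station 1: N=23, proportions 0.173913, 0.043478, 0.043478, 0.043478, 0.347826, 0.043478, 0.26087, 0.043478, giving 1−D = 0.771267 (working shown to 6 dp, full precision carried).
Station 2: N=122, proportions 0.008197, 0.254098, 0.131148, 0.016393, 0.008197, 0.47541, 0.008197, 0.032787, 0.065574, giving 1−D = 0.686375.
Difference = |0.771267 − 0.686375| = 0.084892, i.e. 0.0849 to 4 decimal places.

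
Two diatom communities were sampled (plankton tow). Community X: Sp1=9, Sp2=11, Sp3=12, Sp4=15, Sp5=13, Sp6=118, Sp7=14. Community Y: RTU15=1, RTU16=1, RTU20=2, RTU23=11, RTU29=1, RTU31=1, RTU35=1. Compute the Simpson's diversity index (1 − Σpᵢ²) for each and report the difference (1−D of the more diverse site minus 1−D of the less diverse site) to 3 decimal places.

Community X: N=192, proportions 0.04688, 0.05729, 0.0625, 0.07812, 0.06771, 0.61458, 0.07292, giving 1−D = 0.59690 (working shown to 5 dp, full precision carried).
Community Y: N=18, proportions 0.05556, 0.05556, 0.11111, 0.61111, 0.05556, 0.05556, 0.05556, giving 1−D = 0.59877.
Difference = |0.59690 − 0.59877| = 0.00187, i.e. 0.002 to 3 decimal places.

0.002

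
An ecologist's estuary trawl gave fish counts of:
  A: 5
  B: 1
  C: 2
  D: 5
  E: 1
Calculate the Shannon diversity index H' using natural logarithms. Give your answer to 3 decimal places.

Total N = 5+1+2+5+1 = 14, so the proportions are 0.35714, 0.07143, 0.14286, 0.35714, 0.07143 (working shown to 5 dp, full precision carried).
Each pᵢ ln pᵢ term: 0.35714×(-1.02962)=-0.36772, 0.07143×(-2.63906)=-0.18850, 0.14286×(-1.94591)=-0.27799, 0.35714×(-1.02962)=-0.36772, 0.07143×(-2.63906)=-0.18850.
Sum = -1.39044, so H' = 1.390.

1.390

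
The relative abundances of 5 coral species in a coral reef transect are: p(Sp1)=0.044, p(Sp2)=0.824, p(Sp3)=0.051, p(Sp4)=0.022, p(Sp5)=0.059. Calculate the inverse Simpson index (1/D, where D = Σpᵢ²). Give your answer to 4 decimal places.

D = 0.044² + 0.824² + 0.051² + 0.022² + 0.059² = 0.0019360 + 0.6789760 + 0.0026010 + 0.0004840 + 0.0034810 = 0.6874780 (working shown to 7 dp, full precision carried).
So 1/D = 1.454592, i.e. 1.4546 to 4 decimal places.

1.4546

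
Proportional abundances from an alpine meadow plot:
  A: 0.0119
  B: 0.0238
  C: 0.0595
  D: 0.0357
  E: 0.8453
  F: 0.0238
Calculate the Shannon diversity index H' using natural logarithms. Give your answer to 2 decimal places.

Each pᵢ ln pᵢ term (working shown to 4 dp, full precision carried): 0.0119×(-4.4312)=-0.0527, 0.0238×(-3.7381)=-0.0890, 0.0595×(-2.8218)=-0.1679, 0.0357×(-3.3326)=-0.1190, 0.8453×(-0.1681)=-0.1421, 0.0238×(-3.7381)=-0.0890.
Sum = -0.6596, so H' = 0.66.

0.66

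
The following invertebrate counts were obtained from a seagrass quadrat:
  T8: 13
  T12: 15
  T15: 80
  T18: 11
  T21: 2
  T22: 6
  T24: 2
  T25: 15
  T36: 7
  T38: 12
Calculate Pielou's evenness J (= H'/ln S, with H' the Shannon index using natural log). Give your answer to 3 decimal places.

0.751

Total N = 13+15+80+11+2+6+2+15+7+12 = 163, so the proportions are 0.07975, 0.09202, 0.4908, 0.06748, 0.01227, 0.03681, 0.01227, 0.09202, 0.04294, 0.07362 (working shown to 5 dp, full precision carried).
H' = −Σ pᵢ ln pᵢ = −((-0.20168) + (-0.21954) + (-0.34931) + (-0.18193) + (-0.05400) + (-0.12155) + (-0.05400) + (-0.21954) + (-0.13518) + (-0.19206)) = 1.72879.
With S = 10 species, ln S = 2.30259, so J = 1.72879/2.30259 = 0.75080, i.e. 0.751 to 3 decimal places.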